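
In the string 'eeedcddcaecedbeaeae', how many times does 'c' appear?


Scanning 'eeedcddcaecedbeaeae' for 'c':
  Position 4: 'c' -> MATCH (count: 1)
  Position 7: 'c' -> MATCH (count: 2)
  Position 10: 'c' -> MATCH (count: 3)
Total occurrences of 'c': 3

3


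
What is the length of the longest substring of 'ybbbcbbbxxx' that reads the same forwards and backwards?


Scanning 'ybbbcbbbxxx' for palindromic substrings.
Substring at positions 1-7: 'bbbcbbb'.
Check: reverse('bbbcbbb') = 'bbbcbbb' -> palindrome confirmed.
Neighbouring characters ('y' / 'x') break symmetry, so it cannot extend further.
No longer palindromic substring exists; longest length = 7

7


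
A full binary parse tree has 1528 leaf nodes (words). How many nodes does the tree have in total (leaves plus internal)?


Leaf nodes (terminals): 1528
Internal nodes = n - 1 = 1528 - 1 = 1527
Total = leaves + internal = 1528 + 1527 = 3055

3055


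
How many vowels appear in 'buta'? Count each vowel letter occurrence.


Scanning each character of 'buta':
  Position 1: 'b' -> consonant (running count: 0)
  Position 2: 'u' -> vowel (running count: 1)
  Position 3: 't' -> consonant (running count: 1)
  Position 4: 'a' -> vowel (running count: 2)
Total vowels: 2

2


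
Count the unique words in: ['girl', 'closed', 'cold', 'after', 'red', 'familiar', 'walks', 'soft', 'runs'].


Listing all tokens and tracking unique types:
  Token 1: 'girl' -> NEW (unique so far: 1)
  Token 2: 'closed' -> NEW (unique so far: 2)
  Token 3: 'cold' -> NEW (unique so far: 3)
  Token 4: 'after' -> NEW (unique so far: 4)
  Token 5: 'red' -> NEW (unique so far: 5)
  Token 6: 'familiar' -> NEW (unique so far: 6)
  Token 7: 'walks' -> NEW (unique so far: 7)
  Token 8: 'soft' -> NEW (unique so far: 8)
  Token 9: 'runs' -> NEW (unique so far: 9)
Unique types: ('after', 'closed', 'cold', 'familiar', 'girl', 'red', 'runs', 'soft', 'walks')
Vocabulary size: 9

9


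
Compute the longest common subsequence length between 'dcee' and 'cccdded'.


DP table for LCS of 'dcee' and 'cccdded':
       c  c  c  d  d  e  d
    0  0  0  0  0  0  0  0
  d 0  0  0  0  1  1  1  1
  c 0  1  1  1  1  1  1  1
  e 0  1  1  1  1  1  2  2
  e 0  1  1  1  1  1  2  2
LCS: 'de'
LCS length = 2

2


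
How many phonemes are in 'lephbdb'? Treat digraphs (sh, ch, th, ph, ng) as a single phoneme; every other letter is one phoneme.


Parsing 'lephbdb' greedily, digraphs first:
  'l' -> consonant phoneme (phonemes so far: 1)
  'e' -> vowel phoneme (phonemes so far: 2)
  'ph' -> digraph (1 consonant phoneme) (phonemes so far: 3)
  'b' -> consonant phoneme (phonemes so far: 4)
  'd' -> consonant phoneme (phonemes so far: 5)
  'b' -> consonant phoneme (phonemes so far: 6)
Total phonemes: 6

6


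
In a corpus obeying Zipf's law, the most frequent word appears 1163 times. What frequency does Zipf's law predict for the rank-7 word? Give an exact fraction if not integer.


Zipf's law: freq(rank) = f1 / rank
f1 = 1163, rank = 7
freq = 1163 / 7
GCD(1163, 7) = 1
Simplified: 1163/7

1163/7


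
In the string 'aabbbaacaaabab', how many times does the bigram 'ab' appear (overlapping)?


Scanning 'aabbbaacaaabab' for bigram 'ab':
  Position 0: 'aa' -> no
  Position 1: 'ab' -> MATCH
  Position 2: 'bb' -> no
  Position 3: 'bb' -> no
  Position 4: 'ba' -> no
  Position 5: 'aa' -> no
  Position 6: 'ac' -> no
  Position 7: 'ca' -> no
  Position 8: 'aa' -> no
  Position 9: 'aa' -> no
  Position 10: 'ab' -> MATCH
  Position 11: 'ba' -> no
  Position 12: 'ab' -> MATCH
Total matches: 3

3


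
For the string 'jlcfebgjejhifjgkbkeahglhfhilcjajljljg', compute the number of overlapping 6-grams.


String 'jlcfebgjejhifjgkbkeahglhfhilcjajljljg' has length L = 37.
Number of overlapping n-grams = L - n + 1
Substituting: 37 - 6 + 1 = 32

32


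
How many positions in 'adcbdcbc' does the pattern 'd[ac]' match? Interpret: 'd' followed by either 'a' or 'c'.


Pattern: d[ac] means 'd' followed by either 'a' or 'c'.
Scanning 'adcbdcbc' position-by-position:
  Pos 0: window 'ad' -> no
  Pos 1: window 'dc' -> MATCH
  Pos 2: window 'cb' -> no
  Pos 3: window 'bd' -> no
  Pos 4: window 'dc' -> MATCH
  Pos 5: window 'cb' -> no
  Pos 6: window 'bc' -> no
  Pos 7: window 'c' -> no
Total matches: 2

2


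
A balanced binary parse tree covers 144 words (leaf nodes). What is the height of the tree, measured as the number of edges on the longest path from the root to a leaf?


In a balanced binary tree with n leaves the deepest leaf is ceil(log2(n)) edges below the root.
log2(144) = 7.1699
ceil(7.1699) = 8
height (edges) = 8

8


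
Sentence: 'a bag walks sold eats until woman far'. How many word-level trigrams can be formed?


Word trigrams from [8] words:
  Trigram 1: (a bag walks)
  Trigram 2: (bag walks sold)
  Trigram 3: (walks sold eats)
  Trigram 4: (sold eats until)
  Trigram 5: (eats until woman)
  Trigram 6: (until woman far)
Total word trigrams: 8 - 2 = 6

6


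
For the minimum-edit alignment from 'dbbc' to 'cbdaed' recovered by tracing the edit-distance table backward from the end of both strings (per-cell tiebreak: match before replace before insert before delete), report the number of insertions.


Edit distance = 5. Backtracking from cell (4, 6) with preference match > replace > insert > delete,
then listing the resulting alignment 'dbbc' -> 'cbdaed' left to right:
  Step 1: insert 'c' [insertion #1]
  Step 2: insert 'b' [insertion #2]
  Step 3: keep 'd'
  Step 4: replace b->a
  Step 5: replace b->e
  Step 6: replace c->d
Total insertions: 2

2


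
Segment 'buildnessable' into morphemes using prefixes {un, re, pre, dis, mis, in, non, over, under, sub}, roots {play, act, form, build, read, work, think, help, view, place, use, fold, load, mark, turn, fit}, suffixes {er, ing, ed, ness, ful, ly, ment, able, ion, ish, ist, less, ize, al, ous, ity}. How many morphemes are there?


Segmenting 'buildnessable' against the inventory:
  'build' -> root (morpheme 1)
  'ness' -> suffix (morpheme 2)
  'able' -> suffix (morpheme 3)
Total morphemes: 3

3


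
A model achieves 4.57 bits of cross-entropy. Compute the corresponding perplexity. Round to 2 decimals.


Perplexity formula: PP = 2^H
H = 4.57
PP = 2^4.57
Decompose: 2^4.57 = 2^4 * 2^0.57
2^4 = 16, 2^0.57 ~ 1.4845236
PP ~ 16 * 1.4845236 = 23.7523776
Rounded to 2 decimals: 23.75

23.75


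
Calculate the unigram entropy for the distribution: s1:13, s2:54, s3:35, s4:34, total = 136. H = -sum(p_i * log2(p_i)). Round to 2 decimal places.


Computing entropy H = -sum(p_i * log2(p_i)):
  s1: p = 13/136 = 0.0956, -p*log2(p) = 0.3238
  s2: p = 54/136 = 0.3971, -p*log2(p) = 0.5291
  s3: p = 35/136 = 0.2574, -p*log2(p) = 0.5039
  s4: p = 34/136 = 0.2500, -p*log2(p) = 0.5000
H = sum of terms = 1.8568
Rounded to 2 decimals: 1.86

1.86


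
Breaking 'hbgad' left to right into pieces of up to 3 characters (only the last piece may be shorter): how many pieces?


'hbgad' has 5 characters.
Chunking with max size 3:
  Chunk 1: 'hbg' (positions 0-2)
  Chunk 2: 'ad' (positions 3-4)
Total chunks: ceil(5 / 3) = 2

2


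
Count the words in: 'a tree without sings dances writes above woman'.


Counting words by splitting on spaces:
  Word 1: 'a'
  Word 2: 'tree'
  Word 3: 'without'
  Word 4: 'sings'
  Word 5: 'dances'
  Word 6: 'writes'
  Word 7: 'above'
  Word 8: 'woman'
Total words: 8

8


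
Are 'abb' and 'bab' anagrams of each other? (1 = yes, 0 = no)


Sort characters of 'abb': 'abb'
Sort characters of 'bab': 'abb'
Sorted forms match -> they ARE anagrams
Result: 1

1


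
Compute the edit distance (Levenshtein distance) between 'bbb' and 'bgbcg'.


Building DP table for s1='bbb' (len 3) and s2='bgbcg' (len 5):
       b  g  b  c  g
    0  1  2  3  4  5
  b 1  0  1  2  3  4
  b 2  1  1  1  2  3
  b 3  2  2  1  2  3
Edit distance = dp[3][5] = 3

3


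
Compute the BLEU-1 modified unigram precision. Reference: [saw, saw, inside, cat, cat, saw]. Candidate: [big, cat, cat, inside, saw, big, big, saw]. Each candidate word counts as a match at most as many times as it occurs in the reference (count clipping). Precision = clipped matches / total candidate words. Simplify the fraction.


Reference word counts: {'cat': 2, 'inside': 1, 'saw': 3}
Checking each candidate word (with clipping):
  'big' -> not in reference -> no match (matches: 0)
  'cat' -> in reference (ref count 2, used 1/2) -> match (matches: 1)
  'cat' -> in reference (ref count 2, used 2/2) -> match (matches: 2)
  'inside' -> in reference (ref count 1, used 1/1) -> match (matches: 3)
  'saw' -> in reference (ref count 3, used 1/3) -> match (matches: 4)
  'big' -> not in reference -> no match (matches: 4)
  'big' -> not in reference -> no match (matches: 4)
  'saw' -> in reference (ref count 3, used 2/3) -> match (matches: 5)
Clipped matches: 5, Candidate length: 8
Precision = 5/8

5/8


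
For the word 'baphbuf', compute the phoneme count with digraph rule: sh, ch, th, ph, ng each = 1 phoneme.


Parsing 'baphbuf' greedily, digraphs first:
  'b' -> consonant phoneme (phonemes so far: 1)
  'a' -> vowel phoneme (phonemes so far: 2)
  'ph' -> digraph (1 consonant phoneme) (phonemes so far: 3)
  'b' -> consonant phoneme (phonemes so far: 4)
  'u' -> vowel phoneme (phonemes so far: 5)
  'f' -> consonant phoneme (phonemes so far: 6)
Total phonemes: 6

6


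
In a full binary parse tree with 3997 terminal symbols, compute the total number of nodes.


Leaf nodes (terminals): 3997
Internal nodes = n - 1 = 3997 - 1 = 3996
Total = leaves + internal = 3997 + 3996 = 7993

7993


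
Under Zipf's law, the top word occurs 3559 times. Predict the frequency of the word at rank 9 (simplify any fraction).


Zipf's law: freq(rank) = f1 / rank
f1 = 3559, rank = 9
freq = 3559 / 9
GCD(3559, 9) = 1
Simplified: 3559/9

3559/9


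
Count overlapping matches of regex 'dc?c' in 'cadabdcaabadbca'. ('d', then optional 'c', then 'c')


Pattern: dc?c means 'd', then optional 'c', then 'c'.
Scanning 'cadabdcaabadbca' position-by-position:
  Pos 0: window 'cad' -> no
  Pos 1: window 'ada' -> no
  Pos 2: window 'dab' -> no
  Pos 3: window 'abd' -> no
  Pos 4: window 'bdc' -> no
  Pos 5: window 'dca' -> MATCH
  Pos 6: window 'caa' -> no
  Pos 7: window 'aab' -> no
  Pos 8: window 'aba' -> no
  Pos 9: window 'bad' -> no
  Pos 10: window 'adb' -> no
  Pos 11: window 'dbc' -> no
  Pos 12: window 'bca' -> no
  Pos 13: window 'ca' -> no
  Pos 14: window 'a' -> no
Total matches: 1

1


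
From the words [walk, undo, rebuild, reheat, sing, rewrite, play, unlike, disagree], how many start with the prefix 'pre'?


Checking each word for prefix 'pre':
  'walk' -> no (count: 0)
  'undo' -> no (count: 0)
  'rebuild' -> no (count: 0)
  'reheat' -> no (count: 0)
  'sing' -> no (count: 0)
  'rewrite' -> no (count: 0)
  'play' -> no (count: 0)
  'unlike' -> no (count: 0)
  'disagree' -> no (count: 0)
Total with prefix 'pre': 0

0


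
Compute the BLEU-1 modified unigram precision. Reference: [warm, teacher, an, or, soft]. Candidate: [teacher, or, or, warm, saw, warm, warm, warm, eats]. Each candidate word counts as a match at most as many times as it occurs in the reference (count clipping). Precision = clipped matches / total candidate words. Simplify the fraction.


Reference word counts: {'an': 1, 'or': 1, 'soft': 1, 'teacher': 1, 'warm': 1}
Checking each candidate word (with clipping):
  'teacher' -> in reference (ref count 1, used 1/1) -> match (matches: 1)
  'or' -> in reference (ref count 1, used 1/1) -> match (matches: 2)
  'or' -> ref count 1 already used up (1/1) -> clipped, no match (matches: 2)
  'warm' -> in reference (ref count 1, used 1/1) -> match (matches: 3)
  'saw' -> not in reference -> no match (matches: 3)
  'warm' -> ref count 1 already used up (1/1) -> clipped, no match (matches: 3)
  'warm' -> ref count 1 already used up (1/1) -> clipped, no match (matches: 3)
  'warm' -> ref count 1 already used up (1/1) -> clipped, no match (matches: 3)
  'eats' -> not in reference -> no match (matches: 3)
Clipped matches: 3, Candidate length: 9
Precision = 3/9 = 1/3

1/3


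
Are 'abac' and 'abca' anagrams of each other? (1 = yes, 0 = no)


Sort characters of 'abac': 'aabc'
Sort characters of 'abca': 'aabc'
Sorted forms match -> they ARE anagrams
Result: 1

1


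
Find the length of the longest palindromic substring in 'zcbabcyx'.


Scanning 'zcbabcyx' for palindromic substrings.
Substring at positions 1-5: 'cbabc'.
Check: reverse('cbabc') = 'cbabc' -> palindrome confirmed.
Neighbouring characters ('z' / 'y') break symmetry, so it cannot extend further.
No longer palindromic substring exists; longest length = 5

5


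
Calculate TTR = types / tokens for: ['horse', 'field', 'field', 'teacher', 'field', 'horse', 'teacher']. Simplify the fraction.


Tokens: 7
Unique types: ('field', 'horse', 'teacher') = 3
TTR = 3/7
Already in lowest terms.

3/7


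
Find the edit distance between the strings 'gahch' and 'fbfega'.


Building DP table for s1='gahch' (len 5) and s2='fbfega' (len 6):
       f  b  f  e  g  a
    0  1  2  3  4  5  6
  g 1  1  2  3  4  4  5
  a 2  2  2  3  4  5  4
  h 3  3  3  3  4  5  5
  c 4  4  4  4  4  5  6
  h 5  5  5  5  5  5  6
Edit distance = dp[5][6] = 6

6


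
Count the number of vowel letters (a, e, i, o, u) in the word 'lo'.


Scanning each character of 'lo':
  Position 1: 'l' -> consonant (running count: 0)
  Position 2: 'o' -> vowel (running count: 1)
Total vowels: 1

1


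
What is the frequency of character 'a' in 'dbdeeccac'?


Scanning 'dbdeeccac' for 'a':
  Position 7: 'a' -> MATCH (count: 1)
Total occurrences of 'a': 1

1


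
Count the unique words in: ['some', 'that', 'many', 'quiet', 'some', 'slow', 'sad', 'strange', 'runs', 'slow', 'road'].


Listing all tokens and tracking unique types:
  Token 1: 'some' -> NEW (unique so far: 1)
  Token 2: 'that' -> NEW (unique so far: 2)
  Token 3: 'many' -> NEW (unique so far: 3)
  Token 4: 'quiet' -> NEW (unique so far: 4)
  Token 5: 'some' -> duplicate (unique so far: 4)
  Token 6: 'slow' -> NEW (unique so far: 5)
  Token 7: 'sad' -> NEW (unique so far: 6)
  Token 8: 'strange' -> NEW (unique so far: 7)
  Token 9: 'runs' -> NEW (unique so far: 8)
  Token 10: 'slow' -> duplicate (unique so far: 8)
  Token 11: 'road' -> NEW (unique so far: 9)
Unique types: ('many', 'quiet', 'road', 'runs', 'sad', 'slow', 'some', 'strange', 'that')
Vocabulary size: 9

9


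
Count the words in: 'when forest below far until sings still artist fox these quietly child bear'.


Counting words by splitting on spaces:
  Word 1: 'when'
  Word 2: 'forest'
  Word 3: 'below'
  Word 4: 'far'
  Word 5: 'until'
  Word 6: 'sings'
  Word 7: 'still'
  Word 8: 'artist'
  Word 9: 'fox'
  Word 10: 'these'
  Word 11: 'quietly'
  Word 12: 'child'
  Word 13: 'bear'
Total words: 13

13


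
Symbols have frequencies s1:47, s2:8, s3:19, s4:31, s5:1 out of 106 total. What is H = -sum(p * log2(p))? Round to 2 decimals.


Computing entropy H = -sum(p_i * log2(p_i)):
  s1: p = 47/106 = 0.4434, -p*log2(p) = 0.5203
  s2: p = 8/106 = 0.0755, -p*log2(p) = 0.2814
  s3: p = 19/106 = 0.1792, -p*log2(p) = 0.4445
  s4: p = 31/106 = 0.2925, -p*log2(p) = 0.5187
  s5: p = 1/106 = 0.0094, -p*log2(p) = 0.0635
H = sum of terms = 1.8284
Rounded to 2 decimals: 1.83

1.83


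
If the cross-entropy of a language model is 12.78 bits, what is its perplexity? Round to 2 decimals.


Perplexity formula: PP = 2^H
H = 12.78
PP = 2^12.78
Decompose: 2^12.78 = 2^12 * 2^0.78
2^12 = 4096, 2^0.78 ~ 1.7171309
PP ~ 4096 * 1.7171309 = 7033.3681664
Rounded to 2 decimals: 7033.37

7033.37


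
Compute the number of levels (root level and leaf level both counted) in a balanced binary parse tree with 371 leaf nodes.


In a balanced binary tree with n leaves the deepest leaf is ceil(log2(n)) edges below the root,
so counting node levels inclusive of root and leaves gives ceil(log2(n)) + 1 levels.
log2(371) = 8.5353
ceil(8.5353) = 9
levels = 9 + 1 = 10

10


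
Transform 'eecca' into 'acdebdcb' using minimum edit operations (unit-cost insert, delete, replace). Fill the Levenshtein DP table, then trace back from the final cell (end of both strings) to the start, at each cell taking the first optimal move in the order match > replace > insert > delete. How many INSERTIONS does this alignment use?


Edit distance = 6. Backtracking from cell (5, 8) with preference match > replace > insert > delete,
then listing the resulting alignment 'eecca' -> 'acdebdcb' left to right:
  Step 1: insert 'a' [insertion #1]
  Step 2: insert 'c' [insertion #2]
  Step 3: insert 'd' [insertion #3]
  Step 4: keep 'e'
  Step 5: replace e->b
  Step 6: replace c->d
  Step 7: keep 'c'
  Step 8: replace a->b
Total insertions: 3

3


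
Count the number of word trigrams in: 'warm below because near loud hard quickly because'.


Word trigrams from [8] words:
  Trigram 1: (warm below because)
  Trigram 2: (below because near)
  Trigram 3: (because near loud)
  Trigram 4: (near loud hard)
  Trigram 5: (loud hard quickly)
  Trigram 6: (hard quickly because)
Total word trigrams: 8 - 2 = 6

6


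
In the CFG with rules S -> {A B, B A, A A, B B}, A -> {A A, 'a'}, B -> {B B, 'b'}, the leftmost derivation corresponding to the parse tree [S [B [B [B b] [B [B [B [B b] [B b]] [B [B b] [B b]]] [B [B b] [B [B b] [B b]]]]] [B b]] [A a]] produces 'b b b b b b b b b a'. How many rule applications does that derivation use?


Every bracketed nonterminal node [X ...] in the tree is produced by exactly one rule application.
Reading the tree off as a leftmost derivation:
  Step 1: S  =>  B A   (applied S -> B A)
  Step 2: B A  =>  B B A   (applied B -> B B)
  Step 3: B B A  =>  B B B A   (applied B -> B B)
  Step 4: B B B A  =>  b B B A   (applied B -> b)
  Step 5: b B B A  =>  b B B B A   (applied B -> B B)
  Step 6: b B B B A  =>  b B B B B A   (applied B -> B B)
  Step 7: b B B B B A  =>  b B B B B B A   (applied B -> B B)
  Step 8: b B B B B B A  =>  b b B B B B A   (applied B -> b)
  Step 9: b b B B B B A  =>  b b b B B B A   (applied B -> b)
  Step 10: b b b B B B A  =>  b b b B B B B A   (applied B -> B B)
  Step 11: b b b B B B B A  =>  b b b b B B B A   (applied B -> b)
  Step 12: b b b b B B B A  =>  b b b b b B B A   (applied B -> b)
  Step 13: b b b b b B B A  =>  b b b b b B B B A   (applied B -> B B)
  Step 14: b b b b b B B B A  =>  b b b b b b B B A   (applied B -> b)
  Step 15: b b b b b b B B A  =>  b b b b b b B B B A   (applied B -> B B)
  Step 16: b b b b b b B B B A  =>  b b b b b b b B B A   (applied B -> b)
  Step 17: b b b b b b b B B A  =>  b b b b b b b b B A   (applied B -> b)
  Step 18: b b b b b b b b B A  =>  b b b b b b b b b A   (applied B -> b)
  Step 19: b b b b b b b b b A  =>  b b b b b b b b b a   (applied A -> a)
Final yield: b b b b b b b b b a
Total rewrite steps: 19

19


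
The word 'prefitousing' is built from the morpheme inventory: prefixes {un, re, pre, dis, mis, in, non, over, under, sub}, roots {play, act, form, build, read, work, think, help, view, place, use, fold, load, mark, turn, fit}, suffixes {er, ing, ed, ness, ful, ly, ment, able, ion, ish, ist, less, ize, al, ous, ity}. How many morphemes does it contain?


Segmenting 'prefitousing' against the inventory:
  'pre' -> prefix (morpheme 1)
  'fit' -> root (morpheme 2)
  'ous' -> suffix (morpheme 3)
  'ing' -> suffix (morpheme 4)
Total morphemes: 4

4


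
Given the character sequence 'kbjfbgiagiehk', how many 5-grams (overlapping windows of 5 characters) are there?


String 'kbjfbgiagiehk' has length L = 13.
Number of overlapping n-grams = L - n + 1
Substituting: 13 - 5 + 1 = 9

9


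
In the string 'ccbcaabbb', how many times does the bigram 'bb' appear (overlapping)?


Scanning 'ccbcaabbb' for bigram 'bb':
  Position 0: 'cc' -> no
  Position 1: 'cb' -> no
  Position 2: 'bc' -> no
  Position 3: 'ca' -> no
  Position 4: 'aa' -> no
  Position 5: 'ab' -> no
  Position 6: 'bb' -> MATCH
  Position 7: 'bb' -> MATCH
Total matches: 2

2


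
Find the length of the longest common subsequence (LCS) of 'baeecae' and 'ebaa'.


DP table for LCS of 'baeecae' and 'ebaa':
       e  b  a  a
    0  0  0  0  0
  b 0  0  1  1  1
  a 0  0  1  2  2
  e 0  1  1  2  2
  e 0  1  1  2  2
  c 0  1  1  2  2
  a 0  1  1  2  3
  e 0  1  1  2  3
LCS: 'baa'
LCS length = 3

3


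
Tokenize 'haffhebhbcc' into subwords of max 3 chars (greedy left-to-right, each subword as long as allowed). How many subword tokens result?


'haffhebhbcc' has 11 characters.
Chunking with max size 3:
  Chunk 1: 'haf' (positions 0-2)
  Chunk 2: 'fhe' (positions 3-5)
  Chunk 3: 'bhb' (positions 6-8)
  Chunk 4: 'cc' (positions 9-10)
Total chunks: ceil(11 / 3) = 4

4


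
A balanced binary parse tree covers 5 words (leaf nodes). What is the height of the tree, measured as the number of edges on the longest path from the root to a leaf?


In a balanced binary tree with n leaves the deepest leaf is ceil(log2(n)) edges below the root.
log2(5) = 2.3219
ceil(2.3219) = 3
height (edges) = 3

3


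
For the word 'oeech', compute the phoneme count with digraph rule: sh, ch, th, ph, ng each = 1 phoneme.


Parsing 'oeech' greedily, digraphs first:
  'o' -> vowel phoneme (phonemes so far: 1)
  'e' -> vowel phoneme (phonemes so far: 2)
  'e' -> vowel phoneme (phonemes so far: 3)
  'ch' -> digraph (1 consonant phoneme) (phonemes so far: 4)
Total phonemes: 4

4


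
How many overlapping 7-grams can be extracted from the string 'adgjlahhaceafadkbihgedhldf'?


String 'adgjlahhaceafadkbihgedhldf' has length L = 26.
Number of overlapping n-grams = L - n + 1
Substituting: 26 - 7 + 1 = 20

20


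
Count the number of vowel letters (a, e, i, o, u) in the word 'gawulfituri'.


Scanning each character of 'gawulfituri':
  Position 1: 'g' -> consonant (running count: 0)
  Position 2: 'a' -> vowel (running count: 1)
  Position 3: 'w' -> consonant (running count: 1)
  Position 4: 'u' -> vowel (running count: 2)
  Position 5: 'l' -> consonant (running count: 2)
  Position 6: 'f' -> consonant (running count: 2)
  Position 7: 'i' -> vowel (running count: 3)
  Position 8: 't' -> consonant (running count: 3)
  Position 9: 'u' -> vowel (running count: 4)
  Position 10: 'r' -> consonant (running count: 4)
  Position 11: 'i' -> vowel (running count: 5)
Total vowels: 5

5


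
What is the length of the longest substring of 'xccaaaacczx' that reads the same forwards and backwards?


Scanning 'xccaaaacczx' for palindromic substrings.
Substring at positions 1-8: 'ccaaaacc'.
Check: reverse('ccaaaacc') = 'ccaaaacc' -> palindrome confirmed.
Neighbouring characters ('x' / 'z') break symmetry, so it cannot extend further.
No longer palindromic substring exists; longest length = 8

8


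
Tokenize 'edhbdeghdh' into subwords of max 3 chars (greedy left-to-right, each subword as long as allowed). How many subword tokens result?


'edhbdeghdh' has 10 characters.
Chunking with max size 3:
  Chunk 1: 'edh' (positions 0-2)
  Chunk 2: 'bde' (positions 3-5)
  Chunk 3: 'ghd' (positions 6-8)
  Chunk 4: 'h' (positions 9-9)
Total chunks: ceil(10 / 3) = 4

4


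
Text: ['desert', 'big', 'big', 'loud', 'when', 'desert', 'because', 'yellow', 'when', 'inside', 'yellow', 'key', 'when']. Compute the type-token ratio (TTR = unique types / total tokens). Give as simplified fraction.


Tokens: 13
Unique types: ('because', 'big', 'desert', 'inside', 'key', 'loud', 'when', 'yellow') = 8
TTR = 8/13
Already in lowest terms.

8/13


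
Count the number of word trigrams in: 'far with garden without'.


Word trigrams from [4] words:
  Trigram 1: (far with garden)
  Trigram 2: (with garden without)
Total word trigrams: 4 - 2 = 2

2


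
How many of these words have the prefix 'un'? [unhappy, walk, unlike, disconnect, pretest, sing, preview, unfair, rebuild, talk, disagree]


Checking each word for prefix 'un':
  'unhappy' -> YES, starts with 'un' (count: 1)
  'walk' -> no (count: 1)
  'unlike' -> YES, starts with 'un' (count: 2)
  'disconnect' -> no (count: 2)
  'pretest' -> no (count: 2)
  'sing' -> no (count: 2)
  'preview' -> no (count: 2)
  'unfair' -> YES, starts with 'un' (count: 3)
  'rebuild' -> no (count: 3)
  'talk' -> no (count: 3)
  'disagree' -> no (count: 3)
Total with prefix 'un': 3

3


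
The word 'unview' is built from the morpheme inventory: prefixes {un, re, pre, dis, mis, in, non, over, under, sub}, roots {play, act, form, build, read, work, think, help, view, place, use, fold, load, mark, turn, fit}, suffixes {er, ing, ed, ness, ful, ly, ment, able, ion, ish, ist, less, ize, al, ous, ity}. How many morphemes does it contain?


Segmenting 'unview' against the inventory:
  'un' -> prefix (morpheme 1)
  'view' -> root (morpheme 2)
Total morphemes: 2

2


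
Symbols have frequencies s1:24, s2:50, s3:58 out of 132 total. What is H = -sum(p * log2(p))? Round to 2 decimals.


Computing entropy H = -sum(p_i * log2(p_i)):
  s1: p = 24/132 = 0.1818, -p*log2(p) = 0.4472
  s2: p = 50/132 = 0.3788, -p*log2(p) = 0.5305
  s3: p = 58/132 = 0.4394, -p*log2(p) = 0.5213
H = sum of terms = 1.4990
Rounded to 2 decimals: 1.50

1.50


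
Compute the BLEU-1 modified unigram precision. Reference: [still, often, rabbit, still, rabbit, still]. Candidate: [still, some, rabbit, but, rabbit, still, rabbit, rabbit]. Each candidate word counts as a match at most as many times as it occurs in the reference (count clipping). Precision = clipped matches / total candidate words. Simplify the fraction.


Reference word counts: {'often': 1, 'rabbit': 2, 'still': 3}
Checking each candidate word (with clipping):
  'still' -> in reference (ref count 3, used 1/3) -> match (matches: 1)
  'some' -> not in reference -> no match (matches: 1)
  'rabbit' -> in reference (ref count 2, used 1/2) -> match (matches: 2)
  'but' -> not in reference -> no match (matches: 2)
  'rabbit' -> in reference (ref count 2, used 2/2) -> match (matches: 3)
  'still' -> in reference (ref count 3, used 2/3) -> match (matches: 4)
  'rabbit' -> ref count 2 already used up (2/2) -> clipped, no match (matches: 4)
  'rabbit' -> ref count 2 already used up (2/2) -> clipped, no match (matches: 4)
Clipped matches: 4, Candidate length: 8
Precision = 4/8 = 1/2

1/2


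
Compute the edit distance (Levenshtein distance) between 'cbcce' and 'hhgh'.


Building DP table for s1='cbcce' (len 5) and s2='hhgh' (len 4):
       h  h  g  h
    0  1  2  3  4
  c 1  1  2  3  4
  b 2  2  2  3  4
  c 3  3  3  3  4
  c 4  4  4  4  4
  e 5  5  5  5  5
Edit distance = dp[5][4] = 5

5


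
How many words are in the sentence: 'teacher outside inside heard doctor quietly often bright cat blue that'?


Counting words by splitting on spaces:
  Word 1: 'teacher'
  Word 2: 'outside'
  Word 3: 'inside'
  Word 4: 'heard'
  Word 5: 'doctor'
  Word 6: 'quietly'
  Word 7: 'often'
  Word 8: 'bright'
  Word 9: 'cat'
  Word 10: 'blue'
  Word 11: 'that'
Total words: 11

11


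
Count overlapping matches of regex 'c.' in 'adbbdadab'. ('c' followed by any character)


Pattern: c. means 'c' followed by any character.
Scanning 'adbbdadab' position-by-position:
  Pos 0: window 'ad' -> no
  Pos 1: window 'db' -> no
  Pos 2: window 'bb' -> no
  Pos 3: window 'bd' -> no
  Pos 4: window 'da' -> no
  Pos 5: window 'ad' -> no
  Pos 6: window 'da' -> no
  Pos 7: window 'ab' -> no
  Pos 8: window 'b' -> no
Total matches: 0

0


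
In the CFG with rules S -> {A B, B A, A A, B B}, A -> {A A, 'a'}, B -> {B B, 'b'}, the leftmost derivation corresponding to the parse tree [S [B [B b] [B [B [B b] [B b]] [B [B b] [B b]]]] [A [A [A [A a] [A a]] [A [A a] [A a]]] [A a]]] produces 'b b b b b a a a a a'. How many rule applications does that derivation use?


Every bracketed nonterminal node [X ...] in the tree is produced by exactly one rule application.
Reading the tree off as a leftmost derivation:
  Step 1: S  =>  B A   (applied S -> B A)
  Step 2: B A  =>  B B A   (applied B -> B B)
  Step 3: B B A  =>  b B A   (applied B -> b)
  Step 4: b B A  =>  b B B A   (applied B -> B B)
  Step 5: b B B A  =>  b B B B A   (applied B -> B B)
  Step 6: b B B B A  =>  b b B B A   (applied B -> b)
  Step 7: b b B B A  =>  b b b B A   (applied B -> b)
  Step 8: b b b B A  =>  b b b B B A   (applied B -> B B)
  Step 9: b b b B B A  =>  b b b b B A   (applied B -> b)
  Step 10: b b b b B A  =>  b b b b b A   (applied B -> b)
  Step 11: b b b b b A  =>  b b b b b A A   (applied A -> A A)
  Step 12: b b b b b A A  =>  b b b b b A A A   (applied A -> A A)
  Step 13: b b b b b A A A  =>  b b b b b A A A A   (applied A -> A A)
  Step 14: b b b b b A A A A  =>  b b b b b a A A A   (applied A -> a)
  Step 15: b b b b b a A A A  =>  b b b b b a a A A   (applied A -> a)
  Step 16: b b b b b a a A A  =>  b b b b b a a A A A   (applied A -> A A)
  Step 17: b b b b b a a A A A  =>  b b b b b a a a A A   (applied A -> a)
  Step 18: b b b b b a a a A A  =>  b b b b b a a a a A   (applied A -> a)
  Step 19: b b b b b a a a a A  =>  b b b b b a a a a a   (applied A -> a)
Final yield: b b b b b a a a a a
Total rewrite steps: 19

19


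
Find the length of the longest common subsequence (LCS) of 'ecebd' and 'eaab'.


DP table for LCS of 'ecebd' and 'eaab':
       e  a  a  b
    0  0  0  0  0
  e 0  1  1  1  1
  c 0  1  1  1  1
  e 0  1  1  1  1
  b 0  1  1  1  2
  d 0  1  1  1  2
LCS: 'eb'
LCS length = 2

2


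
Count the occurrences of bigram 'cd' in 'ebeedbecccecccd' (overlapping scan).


Scanning 'ebeedbecccecccd' for bigram 'cd':
  Position 0: 'eb' -> no
  Position 1: 'be' -> no
  Position 2: 'ee' -> no
  Position 3: 'ed' -> no
  Position 4: 'db' -> no
  Position 5: 'be' -> no
  Position 6: 'ec' -> no
  Position 7: 'cc' -> no
  Position 8: 'cc' -> no
  Position 9: 'ce' -> no
  Position 10: 'ec' -> no
  Position 11: 'cc' -> no
  Position 12: 'cc' -> no
  Position 13: 'cd' -> MATCH
Total matches: 1

1


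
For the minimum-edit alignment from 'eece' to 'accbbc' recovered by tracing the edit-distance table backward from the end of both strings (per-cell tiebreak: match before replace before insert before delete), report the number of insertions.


Edit distance = 5. Backtracking from cell (4, 6) with preference match > replace > insert > delete,
then listing the resulting alignment 'eece' -> 'accbbc' left to right:
  Step 1: replace e->a
  Step 2: replace e->c
  Step 3: keep 'c'
  Step 4: insert 'b' [insertion #1]
  Step 5: insert 'b' [insertion #2]
  Step 6: replace e->c
Total insertions: 2

2


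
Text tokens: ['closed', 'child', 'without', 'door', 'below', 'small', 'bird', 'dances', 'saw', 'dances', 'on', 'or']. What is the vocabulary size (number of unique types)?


Listing all tokens and tracking unique types:
  Token 1: 'closed' -> NEW (unique so far: 1)
  Token 2: 'child' -> NEW (unique so far: 2)
  Token 3: 'without' -> NEW (unique so far: 3)
  Token 4: 'door' -> NEW (unique so far: 4)
  Token 5: 'below' -> NEW (unique so far: 5)
  Token 6: 'small' -> NEW (unique so far: 6)
  Token 7: 'bird' -> NEW (unique so far: 7)
  Token 8: 'dances' -> NEW (unique so far: 8)
  Token 9: 'saw' -> NEW (unique so far: 9)
  Token 10: 'dances' -> duplicate (unique so far: 9)
  Token 11: 'on' -> NEW (unique so far: 10)
  Token 12: 'or' -> NEW (unique so far: 11)
Unique types: ('below', 'bird', 'child', 'closed', 'dances', 'door', 'on', 'or', 'saw', 'small', 'without')
Vocabulary size: 11

11


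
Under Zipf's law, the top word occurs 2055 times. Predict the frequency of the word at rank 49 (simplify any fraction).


Zipf's law: freq(rank) = f1 / rank
f1 = 2055, rank = 49
freq = 2055 / 49
GCD(2055, 49) = 1
Simplified: 2055/49

2055/49


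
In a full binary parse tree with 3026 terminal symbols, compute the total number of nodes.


Leaf nodes (terminals): 3026
Internal nodes = n - 1 = 3026 - 1 = 3025
Total = leaves + internal = 3026 + 3025 = 6051

6051


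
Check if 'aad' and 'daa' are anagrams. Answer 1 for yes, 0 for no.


Sort characters of 'aad': 'aad'
Sort characters of 'daa': 'aad'
Sorted forms match -> they ARE anagrams
Result: 1

1


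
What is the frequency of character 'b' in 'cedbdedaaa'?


Scanning 'cedbdedaaa' for 'b':
  Position 3: 'b' -> MATCH (count: 1)
Total occurrences of 'b': 1

1


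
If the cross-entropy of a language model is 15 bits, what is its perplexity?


Perplexity formula: PP = 2^H
H = 15
PP = 2^15
PP = 2^15 = 32768

32768


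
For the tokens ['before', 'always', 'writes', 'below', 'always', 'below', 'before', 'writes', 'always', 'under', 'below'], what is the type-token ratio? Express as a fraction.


Tokens: 11
Unique types: ('always', 'before', 'below', 'under', 'writes') = 5
TTR = 5/11
Already in lowest terms.

5/11


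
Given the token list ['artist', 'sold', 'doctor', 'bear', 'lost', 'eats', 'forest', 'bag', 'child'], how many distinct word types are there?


Listing all tokens and tracking unique types:
  Token 1: 'artist' -> NEW (unique so far: 1)
  Token 2: 'sold' -> NEW (unique so far: 2)
  Token 3: 'doctor' -> NEW (unique so far: 3)
  Token 4: 'bear' -> NEW (unique so far: 4)
  Token 5: 'lost' -> NEW (unique so far: 5)
  Token 6: 'eats' -> NEW (unique so far: 6)
  Token 7: 'forest' -> NEW (unique so far: 7)
  Token 8: 'bag' -> NEW (unique so far: 8)
  Token 9: 'child' -> NEW (unique so far: 9)
Unique types: ('artist', 'bag', 'bear', 'child', 'doctor', 'eats', 'forest', 'lost', 'sold')
Vocabulary size: 9

9


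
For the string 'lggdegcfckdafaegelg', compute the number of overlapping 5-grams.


String 'lggdegcfckdafaegelg' has length L = 19.
Number of overlapping n-grams = L - n + 1
Substituting: 19 - 5 + 1 = 15

15


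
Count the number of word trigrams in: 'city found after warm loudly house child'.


Word trigrams from [7] words:
  Trigram 1: (city found after)
  Trigram 2: (found after warm)
  Trigram 3: (after warm loudly)
  Trigram 4: (warm loudly house)
  Trigram 5: (loudly house child)
Total word trigrams: 7 - 2 = 5

5


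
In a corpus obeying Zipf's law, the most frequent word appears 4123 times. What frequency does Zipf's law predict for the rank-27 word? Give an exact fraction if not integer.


Zipf's law: freq(rank) = f1 / rank
f1 = 4123, rank = 27
freq = 4123 / 27
GCD(4123, 27) = 1
Simplified: 4123/27

4123/27


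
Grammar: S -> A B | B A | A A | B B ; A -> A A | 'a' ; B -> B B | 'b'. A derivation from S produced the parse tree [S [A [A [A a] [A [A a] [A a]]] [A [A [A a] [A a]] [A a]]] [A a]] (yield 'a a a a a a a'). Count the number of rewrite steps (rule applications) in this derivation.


Every bracketed nonterminal node [X ...] in the tree is produced by exactly one rule application.
Reading the tree off as a leftmost derivation:
  Step 1: S  =>  A A   (applied S -> A A)
  Step 2: A A  =>  A A A   (applied A -> A A)
  Step 3: A A A  =>  A A A A   (applied A -> A A)
  Step 4: A A A A  =>  a A A A   (applied A -> a)
  Step 5: a A A A  =>  a A A A A   (applied A -> A A)
  Step 6: a A A A A  =>  a a A A A   (applied A -> a)
  Step 7: a a A A A  =>  a a a A A   (applied A -> a)
  Step 8: a a a A A  =>  a a a A A A   (applied A -> A A)
  Step 9: a a a A A A  =>  a a a A A A A   (applied A -> A A)
  Step 10: a a a A A A A  =>  a a a a A A A   (applied A -> a)
  Step 11: a a a a A A A  =>  a a a a a A A   (applied A -> a)
  Step 12: a a a a a A A  =>  a a a a a a A   (applied A -> a)
  Step 13: a a a a a a A  =>  a a a a a a a   (applied A -> a)
Final yield: a a a a a a a
Total rewrite steps: 13

13


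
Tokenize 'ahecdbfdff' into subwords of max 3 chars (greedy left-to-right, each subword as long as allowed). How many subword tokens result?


'ahecdbfdff' has 10 characters.
Chunking with max size 3:
  Chunk 1: 'ahe' (positions 0-2)
  Chunk 2: 'cdb' (positions 3-5)
  Chunk 3: 'fdf' (positions 6-8)
  Chunk 4: 'f' (positions 9-9)
Total chunks: ceil(10 / 3) = 4

4


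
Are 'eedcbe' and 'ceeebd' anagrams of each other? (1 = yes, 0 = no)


Sort characters of 'eedcbe': 'bcdeee'
Sort characters of 'ceeebd': 'bcdeee'
Sorted forms match -> they ARE anagrams
Result: 1

1


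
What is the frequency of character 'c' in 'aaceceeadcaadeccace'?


Scanning 'aaceceeadcaadeccace' for 'c':
  Position 2: 'c' -> MATCH (count: 1)
  Position 4: 'c' -> MATCH (count: 2)
  Position 9: 'c' -> MATCH (count: 3)
  Position 14: 'c' -> MATCH (count: 4)
  Position 15: 'c' -> MATCH (count: 5)
  Position 17: 'c' -> MATCH (count: 6)
Total occurrences of 'c': 6

6


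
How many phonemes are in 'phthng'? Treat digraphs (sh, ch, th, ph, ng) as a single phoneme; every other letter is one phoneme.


Parsing 'phthng' greedily, digraphs first:
  'ph' -> digraph (1 consonant phoneme) (phonemes so far: 1)
  'th' -> digraph (1 consonant phoneme) (phonemes so far: 2)
  'ng' -> digraph (1 consonant phoneme) (phonemes so far: 3)
Total phonemes: 3

3


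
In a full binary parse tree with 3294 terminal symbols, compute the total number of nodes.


Leaf nodes (terminals): 3294
Internal nodes = n - 1 = 3294 - 1 = 3293
Total = leaves + internal = 3294 + 3293 = 6587

6587


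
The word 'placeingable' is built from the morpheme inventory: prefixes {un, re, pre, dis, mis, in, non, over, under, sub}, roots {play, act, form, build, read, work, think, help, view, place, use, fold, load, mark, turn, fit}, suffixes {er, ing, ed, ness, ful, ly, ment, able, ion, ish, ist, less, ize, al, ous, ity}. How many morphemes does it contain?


Segmenting 'placeingable' against the inventory:
  'place' -> root (morpheme 1)
  'ing' -> suffix (morpheme 2)
  'able' -> suffix (morpheme 3)
Total morphemes: 3

3


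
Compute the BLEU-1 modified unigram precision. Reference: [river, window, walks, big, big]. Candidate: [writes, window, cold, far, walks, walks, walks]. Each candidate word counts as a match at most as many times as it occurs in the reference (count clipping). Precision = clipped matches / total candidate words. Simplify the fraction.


Reference word counts: {'big': 2, 'river': 1, 'walks': 1, 'window': 1}
Checking each candidate word (with clipping):
  'writes' -> not in reference -> no match (matches: 0)
  'window' -> in reference (ref count 1, used 1/1) -> match (matches: 1)
  'cold' -> not in reference -> no match (matches: 1)
  'far' -> not in reference -> no match (matches: 1)
  'walks' -> in reference (ref count 1, used 1/1) -> match (matches: 2)
  'walks' -> ref count 1 already used up (1/1) -> clipped, no match (matches: 2)
  'walks' -> ref count 1 already used up (1/1) -> clipped, no match (matches: 2)
Clipped matches: 2, Candidate length: 7
Precision = 2/7

2/7


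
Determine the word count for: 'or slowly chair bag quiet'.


Counting words by splitting on spaces:
  Word 1: 'or'
  Word 2: 'slowly'
  Word 3: 'chair'
  Word 4: 'bag'
  Word 5: 'quiet'
Total words: 5

5


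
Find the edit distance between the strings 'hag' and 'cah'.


Building DP table for s1='hag' (len 3) and s2='cah' (len 3):
       c  a  h
    0  1  2  3
  h 1  1  2  2
  a 2  2  1  2
  g 3  3  2  2
Edit distance = dp[3][3] = 2

2


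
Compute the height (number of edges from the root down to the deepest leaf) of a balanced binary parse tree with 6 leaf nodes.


In a balanced binary tree with n leaves the deepest leaf is ceil(log2(n)) edges below the root.
log2(6) = 2.5850
ceil(2.5850) = 3
height (edges) = 3

3


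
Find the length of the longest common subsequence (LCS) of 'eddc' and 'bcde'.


DP table for LCS of 'eddc' and 'bcde':
       b  c  d  e
    0  0  0  0  0
  e 0  0  0  0  1
  d 0  0  0  1  1
  d 0  0  0  1  1
  c 0  0  1  1  1
LCS: 'e'
LCS length = 1

1


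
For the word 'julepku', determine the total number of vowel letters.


Scanning each character of 'julepku':
  Position 1: 'j' -> consonant (running count: 0)
  Position 2: 'u' -> vowel (running count: 1)
  Position 3: 'l' -> consonant (running count: 1)
  Position 4: 'e' -> vowel (running count: 2)
  Position 5: 'p' -> consonant (running count: 2)
  Position 6: 'k' -> consonant (running count: 2)
  Position 7: 'u' -> vowel (running count: 3)
Total vowels: 3

3


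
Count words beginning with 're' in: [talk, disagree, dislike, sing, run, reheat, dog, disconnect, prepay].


Checking each word for prefix 're':
  'talk' -> no (count: 0)
  'disagree' -> no (count: 0)
  'dislike' -> no (count: 0)
  'sing' -> no (count: 0)
  'run' -> no (count: 0)
  'reheat' -> YES, starts with 're' (count: 1)
  'dog' -> no (count: 1)
  'disconnect' -> no (count: 1)
  'prepay' -> no (count: 1)
Total with prefix 're': 1

1
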